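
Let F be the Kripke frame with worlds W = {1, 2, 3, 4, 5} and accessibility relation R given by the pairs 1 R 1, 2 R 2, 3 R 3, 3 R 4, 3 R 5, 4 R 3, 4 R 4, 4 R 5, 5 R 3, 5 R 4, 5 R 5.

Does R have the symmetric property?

Yes

Symmetric: yes — every pair in R has its reverse in R.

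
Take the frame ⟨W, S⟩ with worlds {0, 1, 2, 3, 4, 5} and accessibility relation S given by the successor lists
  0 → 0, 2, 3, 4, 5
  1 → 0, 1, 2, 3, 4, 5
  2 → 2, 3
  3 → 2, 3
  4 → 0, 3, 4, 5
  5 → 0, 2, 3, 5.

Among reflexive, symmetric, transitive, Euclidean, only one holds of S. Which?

reflexive

Reflexive: yes — every world is S-related to itself.
Symmetric: no — 0 S 2 but not 2 S 0.
Transitive: no — 4 S 0 and 0 S 2, but not 4 S 2.
Euclidean: no — 0 S 2 and 0 S 4, but not 2 S 4.
Only reflexive holds.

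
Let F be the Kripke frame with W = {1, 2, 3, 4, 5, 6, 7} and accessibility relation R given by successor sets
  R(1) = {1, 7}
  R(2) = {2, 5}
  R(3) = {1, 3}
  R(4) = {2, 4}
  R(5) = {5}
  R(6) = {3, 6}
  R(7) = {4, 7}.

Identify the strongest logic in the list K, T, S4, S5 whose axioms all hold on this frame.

T

Reflexive (axiom T): yes — every world is R-related to itself.
Transitive (axiom 4): no — 1 R 7 and 7 R 4, but not 1 R 4.
Euclidean (axiom 5): no — 1 R 7 and 1 R 1, but not 7 R 1.
So F validates K, T; S4 would additionally require R to be transitive. The strongest is T.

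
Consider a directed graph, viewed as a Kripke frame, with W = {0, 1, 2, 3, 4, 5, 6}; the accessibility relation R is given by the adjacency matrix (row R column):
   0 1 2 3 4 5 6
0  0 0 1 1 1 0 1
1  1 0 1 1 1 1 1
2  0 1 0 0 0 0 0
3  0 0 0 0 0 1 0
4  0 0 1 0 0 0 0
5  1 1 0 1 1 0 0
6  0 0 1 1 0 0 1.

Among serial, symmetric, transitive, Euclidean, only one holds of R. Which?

serial

Serial: yes — every world has a successor (e.g. 0 R 2).
Symmetric: no — 0 R 2 but not 2 R 0.
Transitive: no — 0 R 2 and 2 R 1, but not 0 R 1.
Euclidean: no — 0 R 2 and 0 R 3, but not 2 R 3.
Only serial holds.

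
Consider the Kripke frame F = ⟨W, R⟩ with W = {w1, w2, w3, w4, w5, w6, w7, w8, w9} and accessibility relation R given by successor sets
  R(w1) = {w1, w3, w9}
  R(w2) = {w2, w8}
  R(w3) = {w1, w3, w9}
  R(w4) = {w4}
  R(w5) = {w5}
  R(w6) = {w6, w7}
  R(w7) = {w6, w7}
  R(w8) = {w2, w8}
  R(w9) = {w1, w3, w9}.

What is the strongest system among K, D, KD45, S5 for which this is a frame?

S5

Serial (axiom D): yes — every world has a successor (e.g. w1 R w1).
Euclidean (axiom 5): yes — any two successors of a common world are R-related.
Transitive (axiom 4): yes — every two-step R-path is closed by a direct edge.
Reflexive (axiom T): yes — every world is R-related to itself.
So F validates K, D, KD45, S5. The strongest is S5.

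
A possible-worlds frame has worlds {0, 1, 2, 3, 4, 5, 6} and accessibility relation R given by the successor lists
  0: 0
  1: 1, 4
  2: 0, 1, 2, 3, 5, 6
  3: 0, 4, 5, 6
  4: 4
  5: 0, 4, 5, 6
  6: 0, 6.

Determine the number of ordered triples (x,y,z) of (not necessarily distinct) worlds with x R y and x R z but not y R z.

38

Enumerating: (1,4,1), (2,0,1), (2,0,2), (2,0,3), (2,0,5), (2,0,6), (2,1,0), (2,1,2), (2,1,3), (2,1,5), (2,1,6), (2,3,1), … and 26 more.
Total: 38.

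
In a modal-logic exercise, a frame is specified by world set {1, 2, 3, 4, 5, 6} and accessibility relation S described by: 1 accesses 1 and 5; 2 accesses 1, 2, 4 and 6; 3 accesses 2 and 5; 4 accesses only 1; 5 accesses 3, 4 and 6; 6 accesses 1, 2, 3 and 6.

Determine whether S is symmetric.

No

Symmetric: no — 1 S 5 but not 5 S 1.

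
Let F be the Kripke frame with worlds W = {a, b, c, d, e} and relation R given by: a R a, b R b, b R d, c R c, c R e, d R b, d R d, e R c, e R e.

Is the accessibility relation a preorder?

Reflexive: yes — every world is R-related to itself.
Transitive: yes — every two-step R-path is closed by a direct edge.
So R is a preorder.

Yes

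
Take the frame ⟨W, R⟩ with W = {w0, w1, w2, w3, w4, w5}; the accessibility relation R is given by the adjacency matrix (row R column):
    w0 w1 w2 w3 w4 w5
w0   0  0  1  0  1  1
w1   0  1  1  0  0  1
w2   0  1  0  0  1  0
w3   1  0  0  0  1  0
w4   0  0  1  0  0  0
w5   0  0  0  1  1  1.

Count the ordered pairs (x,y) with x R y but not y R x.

Enumerating: (w0,w2), (w0,w4), (w0,w5), (w1,w5), (w3,w0), (w3,w4), (w5,w3), (w5,w4).

8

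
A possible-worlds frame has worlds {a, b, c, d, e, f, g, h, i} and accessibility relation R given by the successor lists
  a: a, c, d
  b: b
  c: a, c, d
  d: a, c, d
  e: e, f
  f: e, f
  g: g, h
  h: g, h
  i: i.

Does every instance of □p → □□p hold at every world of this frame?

By correspondence theory, 4 is valid on a frame iff R is transitive.
Transitive: yes — every two-step R-path is closed by a direct edge.

Yes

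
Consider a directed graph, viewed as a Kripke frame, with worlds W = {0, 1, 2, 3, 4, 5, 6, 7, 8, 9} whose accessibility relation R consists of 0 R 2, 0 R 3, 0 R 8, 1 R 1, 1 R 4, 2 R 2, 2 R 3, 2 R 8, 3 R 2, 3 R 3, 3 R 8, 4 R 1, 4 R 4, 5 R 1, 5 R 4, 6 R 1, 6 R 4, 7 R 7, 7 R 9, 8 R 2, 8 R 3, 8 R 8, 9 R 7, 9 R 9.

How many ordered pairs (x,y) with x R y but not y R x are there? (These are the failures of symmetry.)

Enumerating: (0,2), (0,3), (0,8), (5,1), (5,4), (6,1), (6,4).

7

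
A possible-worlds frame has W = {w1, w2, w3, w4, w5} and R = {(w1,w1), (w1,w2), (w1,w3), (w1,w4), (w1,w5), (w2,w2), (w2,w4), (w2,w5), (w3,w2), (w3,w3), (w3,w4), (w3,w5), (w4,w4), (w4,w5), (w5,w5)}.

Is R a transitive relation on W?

Transitive: yes — every two-step R-path is closed by a direct edge.

Yes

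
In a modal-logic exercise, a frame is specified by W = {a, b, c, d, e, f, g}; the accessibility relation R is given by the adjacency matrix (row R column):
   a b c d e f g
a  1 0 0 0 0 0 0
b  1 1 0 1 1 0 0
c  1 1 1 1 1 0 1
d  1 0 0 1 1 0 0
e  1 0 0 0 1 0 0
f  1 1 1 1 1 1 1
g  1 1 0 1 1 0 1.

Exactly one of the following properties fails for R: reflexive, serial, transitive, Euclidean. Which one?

Euclidean

Reflexive: yes — every world is R-related to itself.
Serial: yes — every world has a successor (e.g. a R a).
Transitive: yes — every two-step R-path is closed by a direct edge.
Euclidean: no — b R a and b R d, but not a R d.
Only Euclidean fails.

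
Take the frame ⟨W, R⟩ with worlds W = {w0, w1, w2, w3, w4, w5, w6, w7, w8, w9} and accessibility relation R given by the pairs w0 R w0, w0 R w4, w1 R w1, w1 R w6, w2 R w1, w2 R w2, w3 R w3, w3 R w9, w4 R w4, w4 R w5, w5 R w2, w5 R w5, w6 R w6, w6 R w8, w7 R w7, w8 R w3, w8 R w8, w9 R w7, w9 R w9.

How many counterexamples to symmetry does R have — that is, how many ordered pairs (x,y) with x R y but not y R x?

Enumerating: (w0,w4), (w1,w6), (w2,w1), (w3,w9), (w4,w5), (w5,w2), (w6,w8), (w8,w3), (w9,w7).

9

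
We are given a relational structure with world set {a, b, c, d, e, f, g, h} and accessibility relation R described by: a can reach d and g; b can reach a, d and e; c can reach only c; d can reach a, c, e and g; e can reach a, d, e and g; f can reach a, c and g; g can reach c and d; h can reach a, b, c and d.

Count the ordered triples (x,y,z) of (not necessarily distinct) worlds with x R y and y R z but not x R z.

22

Enumerating: (a,d,a), (a,d,c), (a,d,e), (a,g,c), (b,a,g), (b,d,c), (b,d,g), (b,e,g), (d,a,d), (d,e,d), (d,g,d), (e,d,c), … and 10 more.
Total: 22.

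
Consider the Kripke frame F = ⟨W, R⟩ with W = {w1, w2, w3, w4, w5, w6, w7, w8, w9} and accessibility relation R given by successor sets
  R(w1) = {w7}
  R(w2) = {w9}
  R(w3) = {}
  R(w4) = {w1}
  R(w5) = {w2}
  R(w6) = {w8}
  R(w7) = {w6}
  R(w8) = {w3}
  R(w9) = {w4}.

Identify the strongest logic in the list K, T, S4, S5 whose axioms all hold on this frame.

Reflexive (axiom T): no — w1 is not related to itself.
Transitive (axiom 4): no — w1 R w7 and w7 R w6, but not w1 R w6.
Euclidean (axiom 5): no — w1 R w7 and w1 R w7, but not w7 R w7.
So F validates K; T would additionally require R to be reflexive. The strongest is K.

K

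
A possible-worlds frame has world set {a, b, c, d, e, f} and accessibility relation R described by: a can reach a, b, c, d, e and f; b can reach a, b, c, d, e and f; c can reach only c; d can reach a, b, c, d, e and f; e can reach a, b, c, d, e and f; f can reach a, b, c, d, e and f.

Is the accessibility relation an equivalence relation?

Reflexive: yes — every world is R-related to itself.
Symmetric: no — a R c but not c R a.
Transitive: yes — every two-step R-path is closed by a direct edge.
So R is not an equivalence relation.

No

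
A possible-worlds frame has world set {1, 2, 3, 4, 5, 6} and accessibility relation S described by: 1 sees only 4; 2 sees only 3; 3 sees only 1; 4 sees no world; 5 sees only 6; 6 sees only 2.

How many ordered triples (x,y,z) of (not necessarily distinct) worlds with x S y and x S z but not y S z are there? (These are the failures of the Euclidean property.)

Enumerating: (1,4,4), (2,3,3), (3,1,1), (5,6,6), (6,2,2).

5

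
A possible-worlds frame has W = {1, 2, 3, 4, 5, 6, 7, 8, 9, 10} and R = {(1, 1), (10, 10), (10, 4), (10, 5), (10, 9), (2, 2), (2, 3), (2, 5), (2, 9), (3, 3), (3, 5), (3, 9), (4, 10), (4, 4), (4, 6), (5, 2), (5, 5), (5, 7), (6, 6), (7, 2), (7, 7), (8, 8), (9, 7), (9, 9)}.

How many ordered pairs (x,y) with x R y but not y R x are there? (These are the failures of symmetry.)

Enumerating: (10,5), (10,9), (2,3), (2,9), (3,5), (3,9), (4,6), (5,7), (7,2), (9,7).

10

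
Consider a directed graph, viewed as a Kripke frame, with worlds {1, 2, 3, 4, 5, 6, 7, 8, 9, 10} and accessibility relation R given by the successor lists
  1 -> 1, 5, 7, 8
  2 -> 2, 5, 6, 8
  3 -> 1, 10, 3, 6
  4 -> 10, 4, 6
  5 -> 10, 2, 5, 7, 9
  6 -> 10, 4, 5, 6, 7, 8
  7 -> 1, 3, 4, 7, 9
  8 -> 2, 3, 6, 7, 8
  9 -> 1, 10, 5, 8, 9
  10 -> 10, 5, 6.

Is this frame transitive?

No

Transitive: no — 1 R 5 and 5 R 10, but not 1 R 10.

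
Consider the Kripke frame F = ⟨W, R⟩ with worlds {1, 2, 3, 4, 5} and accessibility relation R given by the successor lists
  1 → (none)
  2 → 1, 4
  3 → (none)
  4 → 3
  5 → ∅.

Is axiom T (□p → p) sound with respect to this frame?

No

By correspondence theory, T is valid on a frame iff R is reflexive.
Reflexive: no — 1 is not related to itself.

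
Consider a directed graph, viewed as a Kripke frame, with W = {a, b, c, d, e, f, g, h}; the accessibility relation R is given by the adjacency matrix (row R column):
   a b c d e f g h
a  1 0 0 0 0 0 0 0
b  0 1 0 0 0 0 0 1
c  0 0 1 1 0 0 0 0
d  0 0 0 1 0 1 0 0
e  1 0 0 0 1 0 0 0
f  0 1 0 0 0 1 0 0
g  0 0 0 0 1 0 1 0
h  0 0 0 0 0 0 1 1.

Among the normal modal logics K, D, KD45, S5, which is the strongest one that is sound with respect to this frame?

D

Serial (axiom D): yes — every world has a successor (e.g. a R a).
Euclidean (axiom 5): no — b R h and b R b, but not h R b.
Transitive (axiom 4): no — b R h and h R g, but not b R g.
Reflexive (axiom T): yes — every world is R-related to itself.
So F validates K, D; KD45 would additionally require R to be Euclidean and transitive. The strongest is D.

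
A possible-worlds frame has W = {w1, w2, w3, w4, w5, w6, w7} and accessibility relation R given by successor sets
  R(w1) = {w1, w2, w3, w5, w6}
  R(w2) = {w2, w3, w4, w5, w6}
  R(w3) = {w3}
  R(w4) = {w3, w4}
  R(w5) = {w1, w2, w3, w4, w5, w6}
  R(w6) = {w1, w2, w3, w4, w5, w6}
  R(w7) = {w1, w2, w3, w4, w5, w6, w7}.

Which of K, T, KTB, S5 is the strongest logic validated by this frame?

T

Reflexive (axiom T): yes — every world is R-related to itself.
Symmetric (axiom B): no — w1 R w2 but not w2 R w1.
Euclidean (axiom 5): no — w1 R w3 and w1 R w2, but not w3 R w2.
So F validates K, T; KTB would additionally require R to be symmetric. The strongest is T.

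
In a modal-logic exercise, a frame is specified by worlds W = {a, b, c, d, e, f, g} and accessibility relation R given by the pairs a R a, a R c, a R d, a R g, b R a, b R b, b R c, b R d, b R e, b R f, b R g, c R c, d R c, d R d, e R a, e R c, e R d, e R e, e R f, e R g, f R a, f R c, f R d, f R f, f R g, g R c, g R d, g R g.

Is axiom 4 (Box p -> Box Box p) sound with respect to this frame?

Yes

By correspondence theory, 4 is valid on a frame iff R is transitive.
Transitive: yes — every two-step R-path is closed by a direct edge.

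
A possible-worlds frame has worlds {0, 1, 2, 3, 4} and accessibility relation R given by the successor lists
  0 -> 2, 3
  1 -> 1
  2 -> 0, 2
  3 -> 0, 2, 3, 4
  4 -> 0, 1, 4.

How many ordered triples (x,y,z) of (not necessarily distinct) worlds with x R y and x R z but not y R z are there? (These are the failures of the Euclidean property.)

Enumerating: (0,2,3), (2,0,0), (3,0,0), (3,0,4), (3,2,3), (3,2,4), (3,4,2), (3,4,3), (4,0,0), (4,0,1), (4,0,4), (4,1,0), (4,1,4).

13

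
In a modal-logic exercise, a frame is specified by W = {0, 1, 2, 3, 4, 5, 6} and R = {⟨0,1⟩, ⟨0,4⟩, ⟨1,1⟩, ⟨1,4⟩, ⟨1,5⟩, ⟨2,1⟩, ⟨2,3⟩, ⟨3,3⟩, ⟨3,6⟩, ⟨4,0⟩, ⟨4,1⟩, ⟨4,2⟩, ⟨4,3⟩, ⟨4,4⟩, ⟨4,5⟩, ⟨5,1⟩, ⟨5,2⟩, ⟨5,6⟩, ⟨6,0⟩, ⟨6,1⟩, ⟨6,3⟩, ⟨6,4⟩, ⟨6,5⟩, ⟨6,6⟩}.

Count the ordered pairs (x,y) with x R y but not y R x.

10

Enumerating: (0,1), (2,1), (2,3), (4,2), (4,3), (4,5), (5,2), (6,0), (6,1), (6,4).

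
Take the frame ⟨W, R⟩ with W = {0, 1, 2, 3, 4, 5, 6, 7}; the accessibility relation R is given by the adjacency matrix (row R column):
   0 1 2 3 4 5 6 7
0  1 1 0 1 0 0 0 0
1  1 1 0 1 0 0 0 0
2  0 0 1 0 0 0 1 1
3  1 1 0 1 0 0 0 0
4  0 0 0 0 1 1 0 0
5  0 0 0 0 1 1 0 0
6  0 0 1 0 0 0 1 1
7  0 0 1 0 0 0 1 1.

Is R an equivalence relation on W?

Reflexive: yes — every world is R-related to itself.
Symmetric: yes — every pair in R has its reverse in R.
Transitive: yes — every two-step R-path is closed by a direct edge.
So R is an equivalence relation.

Yes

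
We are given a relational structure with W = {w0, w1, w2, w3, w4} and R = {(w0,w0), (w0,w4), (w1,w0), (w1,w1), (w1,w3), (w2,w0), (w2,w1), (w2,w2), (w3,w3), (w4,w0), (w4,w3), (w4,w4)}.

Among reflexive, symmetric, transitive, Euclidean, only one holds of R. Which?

reflexive

Reflexive: yes — every world is R-related to itself.
Symmetric: no — w1 R w0 but not w0 R w1.
Transitive: no — w0 R w4 and w4 R w3, but not w0 R w3.
Euclidean: no — w1 R w0 and w1 R w3, but not w0 R w3.
Only reflexive holds.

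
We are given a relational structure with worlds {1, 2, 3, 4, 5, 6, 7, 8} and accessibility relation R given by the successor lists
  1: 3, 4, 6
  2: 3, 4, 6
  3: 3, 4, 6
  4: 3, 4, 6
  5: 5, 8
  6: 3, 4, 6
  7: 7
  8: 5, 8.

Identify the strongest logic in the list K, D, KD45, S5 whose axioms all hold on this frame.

Serial (axiom D): yes — every world has a successor (e.g. 1 R 3).
Euclidean (axiom 5): yes — any two successors of a common world are R-related.
Transitive (axiom 4): yes — every two-step R-path is closed by a direct edge.
Reflexive (axiom T): no — 1 is not related to itself.
So F validates K, D, KD45; S5 would additionally require R to be reflexive. The strongest is KD45.

KD45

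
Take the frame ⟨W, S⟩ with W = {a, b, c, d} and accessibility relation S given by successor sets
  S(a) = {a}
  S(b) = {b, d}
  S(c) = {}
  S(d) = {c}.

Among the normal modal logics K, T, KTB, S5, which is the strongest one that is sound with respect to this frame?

K

Reflexive (axiom T): no — c is not related to itself.
Symmetric (axiom B): no — b S d but not d S b.
Euclidean (axiom 5): no — b S d and b S b, but not d S b.
So F validates K; T would additionally require S to be reflexive. The strongest is K.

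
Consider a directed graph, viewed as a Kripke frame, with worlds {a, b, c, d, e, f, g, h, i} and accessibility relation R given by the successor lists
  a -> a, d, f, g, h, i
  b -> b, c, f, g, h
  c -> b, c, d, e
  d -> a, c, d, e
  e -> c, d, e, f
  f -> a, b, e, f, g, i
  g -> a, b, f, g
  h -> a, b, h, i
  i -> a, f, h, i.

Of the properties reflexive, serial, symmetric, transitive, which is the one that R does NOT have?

Reflexive: yes — every world is R-related to itself.
Serial: yes — every world has a successor (e.g. a R a).
Symmetric: yes — every pair in R has its reverse in R.
Transitive: no — a R d and d R c, but not a R c.
Only transitive fails.

transitive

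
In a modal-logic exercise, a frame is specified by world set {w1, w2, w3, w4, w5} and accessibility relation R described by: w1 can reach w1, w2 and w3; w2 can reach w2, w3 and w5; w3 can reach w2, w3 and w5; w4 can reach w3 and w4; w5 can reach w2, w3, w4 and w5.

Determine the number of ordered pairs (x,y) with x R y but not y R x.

Enumerating: (w1,w2), (w1,w3), (w4,w3), (w5,w4).

4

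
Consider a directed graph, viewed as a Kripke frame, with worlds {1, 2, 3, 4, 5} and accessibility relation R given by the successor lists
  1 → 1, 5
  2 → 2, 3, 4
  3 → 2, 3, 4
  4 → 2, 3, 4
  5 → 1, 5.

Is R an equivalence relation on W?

Yes

Reflexive: yes — every world is R-related to itself.
Symmetric: yes — every pair in R has its reverse in R.
Transitive: yes — every two-step R-path is closed by a direct edge.
So R is an equivalence relation.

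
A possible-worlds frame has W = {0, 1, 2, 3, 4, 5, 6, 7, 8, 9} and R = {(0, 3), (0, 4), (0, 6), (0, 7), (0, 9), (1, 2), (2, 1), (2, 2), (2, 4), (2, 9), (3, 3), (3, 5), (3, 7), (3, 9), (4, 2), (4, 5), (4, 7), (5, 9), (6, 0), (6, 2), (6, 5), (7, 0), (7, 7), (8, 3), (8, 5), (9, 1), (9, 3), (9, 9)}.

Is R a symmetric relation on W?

No

Symmetric: no — 0 R 3 but not 3 R 0.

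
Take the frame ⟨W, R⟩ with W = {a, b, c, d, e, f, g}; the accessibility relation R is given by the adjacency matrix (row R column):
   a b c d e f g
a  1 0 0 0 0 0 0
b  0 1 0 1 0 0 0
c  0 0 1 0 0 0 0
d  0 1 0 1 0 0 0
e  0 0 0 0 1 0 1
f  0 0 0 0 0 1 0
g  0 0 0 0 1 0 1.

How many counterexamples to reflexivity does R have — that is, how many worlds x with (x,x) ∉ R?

0

R is reflexive; there are no such worlds.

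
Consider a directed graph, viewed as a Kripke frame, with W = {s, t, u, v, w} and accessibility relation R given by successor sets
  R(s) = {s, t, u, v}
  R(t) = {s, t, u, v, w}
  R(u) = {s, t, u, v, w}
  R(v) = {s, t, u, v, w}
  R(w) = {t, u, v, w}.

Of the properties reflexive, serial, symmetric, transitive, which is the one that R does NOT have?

Reflexive: yes — every world is R-related to itself.
Serial: yes — every world has a successor (e.g. s R s).
Symmetric: yes — every pair in R has its reverse in R.
Transitive: no — s R t and t R w, but not s R w.
Only transitive fails.

transitive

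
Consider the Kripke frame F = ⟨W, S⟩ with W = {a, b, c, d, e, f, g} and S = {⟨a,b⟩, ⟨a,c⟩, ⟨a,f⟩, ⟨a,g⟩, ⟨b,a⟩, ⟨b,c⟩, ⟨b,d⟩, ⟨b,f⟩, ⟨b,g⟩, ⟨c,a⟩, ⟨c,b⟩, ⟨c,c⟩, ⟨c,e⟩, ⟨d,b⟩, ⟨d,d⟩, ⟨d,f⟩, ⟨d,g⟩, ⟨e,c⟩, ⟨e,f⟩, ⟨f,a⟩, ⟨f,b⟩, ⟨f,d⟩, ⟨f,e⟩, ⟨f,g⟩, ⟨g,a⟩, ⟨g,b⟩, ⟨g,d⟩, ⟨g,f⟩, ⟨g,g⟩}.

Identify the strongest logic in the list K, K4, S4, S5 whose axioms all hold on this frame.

Transitive (axiom 4): no — a S b and b S d, but not a S d.
Reflexive (axiom T): no — a is not related to itself.
Euclidean (axiom 5): no — a S c and a S f, but not c S f.
So F validates K; K4 would additionally require S to be transitive. The strongest is K.

K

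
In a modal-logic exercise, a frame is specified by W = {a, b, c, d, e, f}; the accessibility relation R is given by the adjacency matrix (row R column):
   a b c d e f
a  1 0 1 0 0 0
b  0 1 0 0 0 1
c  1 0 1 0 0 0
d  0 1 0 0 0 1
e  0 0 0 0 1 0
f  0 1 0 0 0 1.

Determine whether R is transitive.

Transitive: yes — every two-step R-path is closed by a direct edge.

Yes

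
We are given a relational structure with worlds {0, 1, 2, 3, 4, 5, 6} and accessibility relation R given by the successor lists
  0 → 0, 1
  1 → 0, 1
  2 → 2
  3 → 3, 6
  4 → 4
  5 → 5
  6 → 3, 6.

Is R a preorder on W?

Yes

Reflexive: yes — every world is R-related to itself.
Transitive: yes — every two-step R-path is closed by a direct edge.
So R is a preorder.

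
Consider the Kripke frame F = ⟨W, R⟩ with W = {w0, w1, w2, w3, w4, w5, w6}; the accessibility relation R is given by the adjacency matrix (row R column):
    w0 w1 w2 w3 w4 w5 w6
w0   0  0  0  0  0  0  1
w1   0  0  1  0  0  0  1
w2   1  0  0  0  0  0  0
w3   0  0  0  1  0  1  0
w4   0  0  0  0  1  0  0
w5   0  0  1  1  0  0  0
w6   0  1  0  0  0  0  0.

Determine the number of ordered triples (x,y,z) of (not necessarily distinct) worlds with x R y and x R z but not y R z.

Enumerating: (w0,w6,w6), (w1,w2,w2), (w1,w2,w6), (w1,w6,w2), (w1,w6,w6), (w2,w0,w0), (w3,w5,w5), (w5,w2,w2), (w5,w2,w3), (w5,w3,w2), (w6,w1,w1).

11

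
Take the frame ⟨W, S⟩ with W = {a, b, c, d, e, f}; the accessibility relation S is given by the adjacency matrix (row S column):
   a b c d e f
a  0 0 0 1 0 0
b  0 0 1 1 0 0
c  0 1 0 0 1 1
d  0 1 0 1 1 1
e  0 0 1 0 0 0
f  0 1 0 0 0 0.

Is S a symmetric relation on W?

No

Symmetric: no — a S d but not d S a.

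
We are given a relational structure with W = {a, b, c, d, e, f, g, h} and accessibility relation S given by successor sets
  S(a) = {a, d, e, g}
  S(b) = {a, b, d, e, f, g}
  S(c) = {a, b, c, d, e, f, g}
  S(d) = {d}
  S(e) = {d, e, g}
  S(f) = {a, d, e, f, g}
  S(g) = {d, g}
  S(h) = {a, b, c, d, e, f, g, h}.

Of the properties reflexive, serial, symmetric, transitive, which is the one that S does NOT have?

Reflexive: yes — every world is S-related to itself.
Serial: yes — every world has a successor (e.g. a S a).
Symmetric: no — a S d but not d S a.
Transitive: yes — every two-step S-path is closed by a direct edge.
Only symmetric fails.

symmetric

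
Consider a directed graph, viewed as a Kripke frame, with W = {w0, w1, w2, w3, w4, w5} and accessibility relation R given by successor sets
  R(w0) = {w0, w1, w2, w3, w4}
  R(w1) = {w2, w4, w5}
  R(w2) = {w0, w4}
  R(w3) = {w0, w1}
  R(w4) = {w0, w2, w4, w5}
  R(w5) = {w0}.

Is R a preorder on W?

No

Reflexive: no — w1 is not related to itself.
Transitive: no — w0 R w1 and w1 R w5, but not w0 R w5.
So R is not a preorder.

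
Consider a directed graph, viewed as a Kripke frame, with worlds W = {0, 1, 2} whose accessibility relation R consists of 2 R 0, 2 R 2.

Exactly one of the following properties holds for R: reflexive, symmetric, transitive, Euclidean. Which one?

Reflexive: no — 0 is not related to itself.
Symmetric: no — 2 R 0 but not 0 R 2.
Transitive: yes — every two-step R-path is closed by a direct edge.
Euclidean: no — 2 R 0 and 2 R 0, but not 0 R 0.
Only transitive holds.

transitive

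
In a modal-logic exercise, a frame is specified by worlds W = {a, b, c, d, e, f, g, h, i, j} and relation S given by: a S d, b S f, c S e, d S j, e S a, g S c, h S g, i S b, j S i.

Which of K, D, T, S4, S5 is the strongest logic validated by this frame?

K

Serial (axiom D): no — f has no S-successor.
Reflexive (axiom T): no — a is not related to itself.
Transitive (axiom 4): no — a S d and d S j, but not a S j.
Euclidean (axiom 5): no — a S d and a S d, but not d S d.
So F validates K; D would additionally require S to be serial. The strongest is K.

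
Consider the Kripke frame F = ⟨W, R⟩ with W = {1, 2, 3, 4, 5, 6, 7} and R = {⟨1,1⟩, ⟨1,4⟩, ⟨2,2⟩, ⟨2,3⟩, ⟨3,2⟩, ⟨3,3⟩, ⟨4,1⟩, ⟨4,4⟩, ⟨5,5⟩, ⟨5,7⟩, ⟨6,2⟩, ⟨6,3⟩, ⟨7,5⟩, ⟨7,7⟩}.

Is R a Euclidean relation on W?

Euclidean: yes — any two successors of a common world are R-related.

Yes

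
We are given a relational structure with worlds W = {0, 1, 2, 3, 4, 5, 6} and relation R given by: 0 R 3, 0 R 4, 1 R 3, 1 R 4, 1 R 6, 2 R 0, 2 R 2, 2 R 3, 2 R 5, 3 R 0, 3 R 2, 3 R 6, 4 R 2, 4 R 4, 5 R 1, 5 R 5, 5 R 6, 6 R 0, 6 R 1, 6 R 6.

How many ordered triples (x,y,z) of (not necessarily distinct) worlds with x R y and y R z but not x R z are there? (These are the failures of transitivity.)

Enumerating: (0,3,0), (0,3,2), (0,3,6), (0,4,2), (1,3,0), (1,3,2), (1,4,2), (1,6,0), (1,6,1), (2,0,4), (2,3,6), (2,5,1), … and 16 more.
Total: 28.

28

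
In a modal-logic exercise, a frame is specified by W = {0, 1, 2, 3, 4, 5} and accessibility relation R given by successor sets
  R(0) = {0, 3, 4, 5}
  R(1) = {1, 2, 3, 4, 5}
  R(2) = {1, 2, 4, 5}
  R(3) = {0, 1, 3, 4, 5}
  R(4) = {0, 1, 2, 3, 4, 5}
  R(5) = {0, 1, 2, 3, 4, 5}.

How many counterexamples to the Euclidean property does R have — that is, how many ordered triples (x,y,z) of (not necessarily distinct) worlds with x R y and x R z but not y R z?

Enumerating: (1,2,3), (1,3,2), (3,0,1), (3,1,0), (4,0,1), (4,0,2), (4,1,0), (4,2,0), (4,2,3), (4,3,2), (5,0,1), (5,0,2), (5,1,0), (5,2,0), (5,2,3), (5,3,2).

16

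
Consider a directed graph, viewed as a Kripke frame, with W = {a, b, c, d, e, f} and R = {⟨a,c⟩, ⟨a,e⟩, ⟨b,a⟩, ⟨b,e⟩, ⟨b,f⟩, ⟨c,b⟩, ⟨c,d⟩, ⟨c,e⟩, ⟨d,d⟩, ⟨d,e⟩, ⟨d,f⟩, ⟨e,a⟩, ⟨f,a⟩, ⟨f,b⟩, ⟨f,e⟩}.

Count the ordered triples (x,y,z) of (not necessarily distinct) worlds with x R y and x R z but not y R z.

25

Enumerating: (a,c,c), (a,e,c), (a,e,e), (b,a,a), (b,a,f), (b,e,e), (b,e,f), (b,f,f), (c,b,b), (c,b,d), (c,d,b), (c,e,b), … and 13 more.
Total: 25.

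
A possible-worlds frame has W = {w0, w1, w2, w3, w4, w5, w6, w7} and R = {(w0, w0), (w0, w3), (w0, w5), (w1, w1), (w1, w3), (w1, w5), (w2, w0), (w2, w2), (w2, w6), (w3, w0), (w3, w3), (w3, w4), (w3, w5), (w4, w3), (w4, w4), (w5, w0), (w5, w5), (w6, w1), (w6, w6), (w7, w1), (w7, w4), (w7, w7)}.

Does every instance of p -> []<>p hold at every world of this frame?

No

Axiom B corresponds to the accessibility relation being symmetric.
Symmetric: no — w1 R w3 but not w3 R w1.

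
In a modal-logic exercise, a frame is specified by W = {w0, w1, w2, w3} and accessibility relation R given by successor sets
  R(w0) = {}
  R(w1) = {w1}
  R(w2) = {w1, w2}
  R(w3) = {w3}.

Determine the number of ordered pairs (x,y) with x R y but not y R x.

Enumerating: (w2,w1).

1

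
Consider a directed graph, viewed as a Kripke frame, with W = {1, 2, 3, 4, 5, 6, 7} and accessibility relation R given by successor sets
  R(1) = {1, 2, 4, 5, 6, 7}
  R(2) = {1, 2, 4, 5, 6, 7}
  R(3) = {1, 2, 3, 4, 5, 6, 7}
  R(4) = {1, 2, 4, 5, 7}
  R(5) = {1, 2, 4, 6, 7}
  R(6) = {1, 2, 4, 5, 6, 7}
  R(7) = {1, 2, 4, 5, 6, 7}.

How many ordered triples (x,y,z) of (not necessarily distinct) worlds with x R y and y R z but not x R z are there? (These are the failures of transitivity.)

9

Enumerating: (4,1,6), (4,2,6), (4,5,6), (4,7,6), (5,1,5), (5,2,5), (5,4,5), (5,6,5), (5,7,5).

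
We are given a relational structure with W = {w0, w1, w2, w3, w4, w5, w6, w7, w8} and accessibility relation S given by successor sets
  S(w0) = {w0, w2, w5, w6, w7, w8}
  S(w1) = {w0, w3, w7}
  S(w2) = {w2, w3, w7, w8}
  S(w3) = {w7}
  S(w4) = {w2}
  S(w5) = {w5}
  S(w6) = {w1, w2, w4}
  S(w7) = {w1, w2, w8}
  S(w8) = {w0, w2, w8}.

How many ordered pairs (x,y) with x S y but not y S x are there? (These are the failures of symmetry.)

Enumerating: (w0,w2), (w0,w5), (w0,w6), (w0,w7), (w1,w0), (w1,w3), (w2,w3), (w3,w7), (w4,w2), (w6,w1), (w6,w2), (w6,w4), (w7,w8).

13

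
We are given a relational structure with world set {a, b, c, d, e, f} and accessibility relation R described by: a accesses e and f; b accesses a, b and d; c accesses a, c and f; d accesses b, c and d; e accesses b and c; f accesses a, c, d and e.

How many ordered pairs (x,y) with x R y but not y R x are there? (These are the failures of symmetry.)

8

Enumerating: (a,e), (b,a), (c,a), (d,c), (e,b), (e,c), (f,d), (f,e).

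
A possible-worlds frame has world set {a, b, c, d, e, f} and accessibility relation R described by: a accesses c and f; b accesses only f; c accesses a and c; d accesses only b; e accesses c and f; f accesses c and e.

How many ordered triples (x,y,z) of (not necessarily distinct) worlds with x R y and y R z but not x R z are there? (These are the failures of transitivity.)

10

Enumerating: (a,c,a), (a,f,e), (b,f,c), (b,f,e), (c,a,f), (d,b,f), (e,c,a), (e,f,e), (f,c,a), (f,e,f).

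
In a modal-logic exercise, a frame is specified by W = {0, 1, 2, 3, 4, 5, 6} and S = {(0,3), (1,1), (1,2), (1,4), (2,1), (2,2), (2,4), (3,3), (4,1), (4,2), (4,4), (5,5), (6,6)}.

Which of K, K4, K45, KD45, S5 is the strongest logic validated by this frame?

Transitive (axiom 4): yes — every two-step S-path is closed by a direct edge.
Euclidean (axiom 5): yes — any two successors of a common world are S-related.
Serial (axiom D): yes — every world has a successor (e.g. 0 S 3).
Reflexive (axiom T): no — 0 is not related to itself.
So F validates K, K4, K45, KD45; S5 would additionally require S to be reflexive. The strongest is KD45.

KD45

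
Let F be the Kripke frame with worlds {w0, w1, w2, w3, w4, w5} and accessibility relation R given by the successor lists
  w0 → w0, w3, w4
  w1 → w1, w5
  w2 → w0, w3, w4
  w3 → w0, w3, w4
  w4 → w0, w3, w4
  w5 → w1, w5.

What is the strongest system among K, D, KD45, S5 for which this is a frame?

Serial (axiom D): yes — every world has a successor (e.g. w0 R w0).
Euclidean (axiom 5): yes — any two successors of a common world are R-related.
Transitive (axiom 4): yes — every two-step R-path is closed by a direct edge.
Reflexive (axiom T): no — w2 is not related to itself.
So F validates K, D, KD45; S5 would additionally require R to be reflexive. The strongest is KD45.

KD45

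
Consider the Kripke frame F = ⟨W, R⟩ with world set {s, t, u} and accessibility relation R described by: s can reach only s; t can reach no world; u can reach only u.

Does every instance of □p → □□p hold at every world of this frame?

Yes

The schema 4 characterises exactly the transitive frames.
Transitive: yes — every two-step R-path is closed by a direct edge.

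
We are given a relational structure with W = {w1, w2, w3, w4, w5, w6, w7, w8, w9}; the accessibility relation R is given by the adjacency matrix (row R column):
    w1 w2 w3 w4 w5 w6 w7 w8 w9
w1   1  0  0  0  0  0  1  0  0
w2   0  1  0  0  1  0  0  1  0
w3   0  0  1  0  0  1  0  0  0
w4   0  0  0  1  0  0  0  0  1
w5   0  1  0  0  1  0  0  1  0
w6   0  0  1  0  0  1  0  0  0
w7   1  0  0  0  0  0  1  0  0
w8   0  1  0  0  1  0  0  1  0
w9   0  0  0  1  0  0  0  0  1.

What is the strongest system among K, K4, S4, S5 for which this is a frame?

S5

Transitive (axiom 4): yes — every two-step R-path is closed by a direct edge.
Reflexive (axiom T): yes — every world is R-related to itself.
Euclidean (axiom 5): yes — any two successors of a common world are R-related.
So F validates K, K4, S4, S5. The strongest is S5.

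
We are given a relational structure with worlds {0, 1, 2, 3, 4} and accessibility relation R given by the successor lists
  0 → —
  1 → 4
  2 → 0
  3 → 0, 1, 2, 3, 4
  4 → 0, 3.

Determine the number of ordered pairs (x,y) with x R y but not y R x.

6

Enumerating: (1,4), (2,0), (3,0), (3,1), (3,2), (4,0).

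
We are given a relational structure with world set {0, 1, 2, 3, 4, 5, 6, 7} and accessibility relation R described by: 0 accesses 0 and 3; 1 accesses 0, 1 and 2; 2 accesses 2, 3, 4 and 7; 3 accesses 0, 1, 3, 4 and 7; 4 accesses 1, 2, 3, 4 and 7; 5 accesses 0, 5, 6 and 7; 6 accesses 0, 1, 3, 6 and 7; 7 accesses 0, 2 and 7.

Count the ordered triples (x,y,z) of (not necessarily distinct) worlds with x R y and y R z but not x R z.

Enumerating: (0,3,1), (0,3,4), (0,3,7), (1,0,3), (1,2,3), (1,2,4), (1,2,7), (2,3,0), (2,3,1), (2,4,1), (2,7,0), (3,1,2), … and 15 more.
Total: 27.

27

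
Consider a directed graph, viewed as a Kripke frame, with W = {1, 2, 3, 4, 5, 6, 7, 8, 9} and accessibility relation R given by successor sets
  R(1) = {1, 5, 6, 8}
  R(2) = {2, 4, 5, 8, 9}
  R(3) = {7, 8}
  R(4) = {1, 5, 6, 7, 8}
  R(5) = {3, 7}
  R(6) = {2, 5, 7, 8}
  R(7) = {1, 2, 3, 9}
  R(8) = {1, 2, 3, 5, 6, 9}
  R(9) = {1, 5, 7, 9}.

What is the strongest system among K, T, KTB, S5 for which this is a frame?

Reflexive (axiom T): no — 3 is not related to itself.
Symmetric (axiom B): no — 1 R 5 but not 5 R 1.
Euclidean (axiom 5): no — 1 R 5 and 1 R 6, but not 5 R 6.
So F validates K; T would additionally require R to be reflexive. The strongest is K.

K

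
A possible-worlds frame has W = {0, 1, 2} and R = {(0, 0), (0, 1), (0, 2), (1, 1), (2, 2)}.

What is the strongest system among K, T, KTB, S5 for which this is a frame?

T

Reflexive (axiom T): yes — every world is R-related to itself.
Symmetric (axiom B): no — 0 R 1 but not 1 R 0.
Euclidean (axiom 5): no — 0 R 1 and 0 R 2, but not 1 R 2.
So F validates K, T; KTB would additionally require R to be symmetric. The strongest is T.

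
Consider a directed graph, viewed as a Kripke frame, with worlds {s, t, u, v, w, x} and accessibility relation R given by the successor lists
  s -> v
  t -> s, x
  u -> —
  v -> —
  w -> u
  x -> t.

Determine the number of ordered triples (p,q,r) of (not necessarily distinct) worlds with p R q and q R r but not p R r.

Enumerating: (t,s,v), (t,x,t), (x,t,s), (x,t,x).

4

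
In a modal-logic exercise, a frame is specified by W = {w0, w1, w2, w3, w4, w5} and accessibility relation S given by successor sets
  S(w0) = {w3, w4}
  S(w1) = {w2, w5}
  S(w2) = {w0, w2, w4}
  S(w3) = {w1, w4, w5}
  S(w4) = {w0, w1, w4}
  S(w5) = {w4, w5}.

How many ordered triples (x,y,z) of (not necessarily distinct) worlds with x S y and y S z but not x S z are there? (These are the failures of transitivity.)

Enumerating: (w0,w3,w1), (w0,w3,w5), (w0,w4,w0), (w0,w4,w1), (w1,w2,w0), (w1,w2,w4), (w1,w5,w4), (w2,w0,w3), (w2,w4,w1), (w3,w1,w2), (w3,w4,w0), (w4,w0,w3), (w4,w1,w2), (w4,w1,w5), (w5,w4,w0), (w5,w4,w1).

16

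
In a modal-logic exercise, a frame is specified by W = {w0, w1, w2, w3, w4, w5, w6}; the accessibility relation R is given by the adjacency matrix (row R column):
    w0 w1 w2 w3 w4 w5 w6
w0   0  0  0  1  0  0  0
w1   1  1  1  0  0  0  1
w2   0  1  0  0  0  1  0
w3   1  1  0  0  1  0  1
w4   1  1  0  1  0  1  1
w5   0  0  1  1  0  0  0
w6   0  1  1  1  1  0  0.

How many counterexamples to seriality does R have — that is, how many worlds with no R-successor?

R is serial; there are no such worlds.

0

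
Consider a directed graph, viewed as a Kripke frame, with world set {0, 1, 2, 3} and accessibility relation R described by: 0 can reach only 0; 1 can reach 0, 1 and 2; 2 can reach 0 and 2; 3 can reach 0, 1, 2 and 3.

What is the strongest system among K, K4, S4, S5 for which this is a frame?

Transitive (axiom 4): yes — every two-step R-path is closed by a direct edge.
Reflexive (axiom T): yes — every world is R-related to itself.
Euclidean (axiom 5): no — 1 R 0 and 1 R 2, but not 0 R 2.
So F validates K, K4, S4; S5 would additionally require R to be Euclidean. The strongest is S4.

S4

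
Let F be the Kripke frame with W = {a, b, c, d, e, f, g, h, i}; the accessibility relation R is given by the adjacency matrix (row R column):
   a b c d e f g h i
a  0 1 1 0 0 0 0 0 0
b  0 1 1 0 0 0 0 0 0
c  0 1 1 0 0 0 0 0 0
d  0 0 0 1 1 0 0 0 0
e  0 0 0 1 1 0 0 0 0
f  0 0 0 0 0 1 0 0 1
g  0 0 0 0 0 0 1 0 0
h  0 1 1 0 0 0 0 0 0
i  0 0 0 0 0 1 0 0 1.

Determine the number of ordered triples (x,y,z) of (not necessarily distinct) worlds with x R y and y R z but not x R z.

R is transitive; there are no such tuples.

0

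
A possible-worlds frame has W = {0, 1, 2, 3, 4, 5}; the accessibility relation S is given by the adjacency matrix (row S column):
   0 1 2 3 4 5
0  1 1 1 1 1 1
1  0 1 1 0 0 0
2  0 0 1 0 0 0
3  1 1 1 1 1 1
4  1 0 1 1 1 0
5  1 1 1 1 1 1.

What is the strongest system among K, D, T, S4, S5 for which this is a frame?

T

Serial (axiom D): yes — every world has a successor (e.g. 0 S 0).
Reflexive (axiom T): yes — every world is S-related to itself.
Transitive (axiom 4): no — 4 S 0 and 0 S 1, but not 4 S 1.
Euclidean (axiom 5): no — 0 S 1 and 0 S 3, but not 1 S 3.
So F validates K, D, T; S4 would additionally require S to be transitive. The strongest is T.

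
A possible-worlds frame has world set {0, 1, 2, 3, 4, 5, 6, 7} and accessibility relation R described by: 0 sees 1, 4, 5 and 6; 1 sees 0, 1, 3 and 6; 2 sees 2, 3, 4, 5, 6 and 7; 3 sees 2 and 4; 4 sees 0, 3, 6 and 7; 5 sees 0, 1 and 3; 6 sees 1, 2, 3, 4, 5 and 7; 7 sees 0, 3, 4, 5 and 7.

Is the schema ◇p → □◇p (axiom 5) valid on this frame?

No

The schema 5 characterises exactly the Euclidean frames.
Euclidean: no — 0 R 1 and 0 R 4, but not 1 R 4.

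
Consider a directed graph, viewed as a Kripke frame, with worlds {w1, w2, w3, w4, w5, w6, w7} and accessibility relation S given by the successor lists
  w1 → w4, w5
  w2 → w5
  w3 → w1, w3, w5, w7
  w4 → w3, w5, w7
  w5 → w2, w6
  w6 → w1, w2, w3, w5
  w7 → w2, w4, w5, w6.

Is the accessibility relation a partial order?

Reflexive: no — w1 is not related to itself.
Transitive: no — w1 S w4 and w4 S w3, but not w1 S w3.
Antisymmetric: no — w2 S w5 and w5 S w2 with w2 ≠ w5.
So S is not a partial order.

No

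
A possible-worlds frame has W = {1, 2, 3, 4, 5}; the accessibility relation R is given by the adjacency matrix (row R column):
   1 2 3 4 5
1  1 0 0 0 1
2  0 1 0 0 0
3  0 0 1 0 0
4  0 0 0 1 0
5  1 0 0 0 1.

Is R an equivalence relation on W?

Yes

Reflexive: yes — every world is R-related to itself.
Symmetric: yes — every pair in R has its reverse in R.
Transitive: yes — every two-step R-path is closed by a direct edge.
So R is an equivalence relation.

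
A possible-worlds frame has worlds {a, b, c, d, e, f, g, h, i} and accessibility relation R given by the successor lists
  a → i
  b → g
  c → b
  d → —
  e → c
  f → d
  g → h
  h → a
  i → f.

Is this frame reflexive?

Reflexive: no — a is not related to itself.

No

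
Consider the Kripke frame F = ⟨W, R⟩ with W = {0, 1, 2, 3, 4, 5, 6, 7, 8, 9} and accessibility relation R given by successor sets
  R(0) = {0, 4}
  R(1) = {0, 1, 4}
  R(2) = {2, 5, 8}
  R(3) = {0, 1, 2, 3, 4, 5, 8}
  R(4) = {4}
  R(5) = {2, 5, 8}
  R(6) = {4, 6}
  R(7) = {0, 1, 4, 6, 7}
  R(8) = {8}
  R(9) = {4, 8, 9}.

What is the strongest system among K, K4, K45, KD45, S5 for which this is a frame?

Transitive (axiom 4): yes — every two-step R-path is closed by a direct edge.
Euclidean (axiom 5): no — 1 R 4 and 1 R 0, but not 4 R 0.
Serial (axiom D): yes — every world has a successor (e.g. 0 R 0).
Reflexive (axiom T): yes — every world is R-related to itself.
So F validates K, K4; K45 would additionally require R to be Euclidean. The strongest is K4.

K4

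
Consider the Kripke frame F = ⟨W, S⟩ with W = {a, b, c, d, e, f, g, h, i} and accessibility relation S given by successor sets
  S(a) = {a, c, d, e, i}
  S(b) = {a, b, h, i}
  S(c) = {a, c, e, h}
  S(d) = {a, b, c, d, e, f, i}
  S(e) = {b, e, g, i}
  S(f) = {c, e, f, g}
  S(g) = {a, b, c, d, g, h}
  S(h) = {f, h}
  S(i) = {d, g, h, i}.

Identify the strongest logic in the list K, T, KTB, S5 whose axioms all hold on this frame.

T

Reflexive (axiom T): yes — every world is S-related to itself.
Symmetric (axiom B): no — a S e but not e S a.
Euclidean (axiom 5): no — a S c and a S d, but not c S d.
So F validates K, T; KTB would additionally require S to be symmetric. The strongest is T.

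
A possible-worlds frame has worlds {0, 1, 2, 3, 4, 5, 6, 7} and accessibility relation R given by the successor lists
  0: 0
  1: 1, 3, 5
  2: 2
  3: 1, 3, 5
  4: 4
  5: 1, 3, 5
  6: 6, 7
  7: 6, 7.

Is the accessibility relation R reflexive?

Reflexive: yes — every world is R-related to itself.

Yes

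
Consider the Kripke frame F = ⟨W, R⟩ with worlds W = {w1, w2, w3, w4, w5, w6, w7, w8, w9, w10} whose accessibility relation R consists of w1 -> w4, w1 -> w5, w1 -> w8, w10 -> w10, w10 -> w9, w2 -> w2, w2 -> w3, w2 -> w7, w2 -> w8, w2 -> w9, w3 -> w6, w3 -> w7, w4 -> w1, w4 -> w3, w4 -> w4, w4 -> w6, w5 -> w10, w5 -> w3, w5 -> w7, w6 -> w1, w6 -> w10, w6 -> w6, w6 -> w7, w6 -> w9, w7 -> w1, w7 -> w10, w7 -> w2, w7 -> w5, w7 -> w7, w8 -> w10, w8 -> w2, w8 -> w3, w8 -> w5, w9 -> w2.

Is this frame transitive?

Transitive: no — w1 R w4 and w4 R w3, but not w1 R w3.

No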